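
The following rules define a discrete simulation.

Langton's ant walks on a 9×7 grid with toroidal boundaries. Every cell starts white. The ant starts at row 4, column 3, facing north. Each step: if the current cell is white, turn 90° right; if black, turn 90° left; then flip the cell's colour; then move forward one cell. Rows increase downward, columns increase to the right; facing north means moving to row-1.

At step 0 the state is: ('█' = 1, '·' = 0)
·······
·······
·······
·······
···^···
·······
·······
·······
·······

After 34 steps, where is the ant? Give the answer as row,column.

7,2

k=0  ·······
·······
·······
·······
···^···
·······
·······
·······
·······
k=1  ·······
·······
·······
·······
···█>··
·······
·······
·······
·······
k=2  ·······
·······
·······
·······
···██··
····v··
·······
·······
·······
k=3  ·······
·······
·······
·······
···██··
···<█··
·······
·······
·······
k=4  ·······
·······
·······
·······
···^█··
···██··
·······
·······
·······
k=5  ·······
·······
·······
·······
··<·█··
···██··
·······
·······
·······
k=6  ·······
·······
·······
··^····
··█·█··
···██··
·······
·······
·······
k=7  ·······
·······
·······
··█>···
··█·█··
···██··
·······
·······
·······
k=8  ·······
·······
·······
··██···
··█v█··
···██··
·······
·······
·······
k=9  ·······
·······
·······
··██···
··<██··
···██··
·······
·······
·······
k=10  ·······
·······
·······
··██···
···██··
··v██··
·······
·······
·······
k=11  ·······
·······
·······
··██···
···██··
·<███··
·······
·······
·······
k=12  ·······
·······
·······
··██···
·^·██··
·████··
·······
·······
·······
k=13  ·······
·······
·······
··██···
·█>██··
·████··
·······
·······
·······
k=14  ·······
·······
·······
··██···
·████··
·█v██··
·······
·······
·······
k=15  ·······
·······
·······
··██···
·████··
·█·>█··
·······
·······
·······
k=16  ·······
·······
·······
··██···
·██^█··
·█··█··
·······
·······
·······
k=17  ·······
·······
·······
··██···
·█<·█··
·█··█··
·······
·······
·······
k=18  ·······
·······
·······
··██···
·█··█··
·█v·█··
·······
·······
·······
k=19  ·······
·······
·······
··██···
·█··█··
·<█·█··
·······
·······
·······
k=20  ·······
·······
·······
··██···
·█··█··
··█·█··
·v·····
·······
·······
k=21  ·······
·······
·······
··██···
·█··█··
··█·█··
<█·····
·······
·······
k=22  ·······
·······
·······
··██···
·█··█··
^·█·█··
██·····
·······
·······
k=23  ·······
·······
·······
··██···
·█··█··
█>█·█··
██·····
·······
·······
k=24  ·······
·······
·······
··██···
·█··█··
███·█··
█v·····
·······
·······
k=25  ·······
·······
·······
··██···
·█··█··
███·█··
█·>····
·······
·······
k=26  ·······
·······
·······
··██···
·█··█··
███·█··
█·█····
··v····
·······
k=27  ·······
·······
·······
··██···
·█··█··
███·█··
█·█····
·<█····
·······
k=28  ·······
·······
·······
··██···
·█··█··
███·█··
█^█····
·██····
·······
k=29  ·······
·······
·······
··██···
·█··█··
███·█··
██>····
·██····
·······
k=30  ·······
·······
·······
··██···
·█··█··
██^·█··
██·····
·██····
·······
k=31  ·······
·······
·······
··██···
·█··█··
█<··█··
██·····
·██····
·······
k=32  ·······
·······
·······
··██···
·█··█··
█···█··
█v·····
·██····
·······
k=33  ·······
·······
·······
··██···
·█··█··
█···█··
█·>····
·██····
·······
k=34  ·······
·······
·······
··██···
·█··█··
█···█··
█·█····
·█v····
·······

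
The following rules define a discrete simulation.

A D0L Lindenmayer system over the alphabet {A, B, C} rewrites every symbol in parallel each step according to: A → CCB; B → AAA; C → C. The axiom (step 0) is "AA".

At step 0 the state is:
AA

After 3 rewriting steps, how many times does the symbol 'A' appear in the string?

0

t=0: AA
t=1: CCBCCB
t=2: CCAAACCAAA
t=3: CCCCBCCBCCBCCCCBCCBCCB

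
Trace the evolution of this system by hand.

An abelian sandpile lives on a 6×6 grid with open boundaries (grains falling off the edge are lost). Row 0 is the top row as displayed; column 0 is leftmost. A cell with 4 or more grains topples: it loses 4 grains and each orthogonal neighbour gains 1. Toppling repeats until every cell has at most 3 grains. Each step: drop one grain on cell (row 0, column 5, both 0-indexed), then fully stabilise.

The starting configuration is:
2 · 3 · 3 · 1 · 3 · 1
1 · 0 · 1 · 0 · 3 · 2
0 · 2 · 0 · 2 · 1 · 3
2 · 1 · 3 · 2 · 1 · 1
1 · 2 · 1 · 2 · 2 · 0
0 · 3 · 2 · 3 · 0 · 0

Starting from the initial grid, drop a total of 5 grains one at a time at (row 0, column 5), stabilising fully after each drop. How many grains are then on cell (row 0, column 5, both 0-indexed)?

gen 0: 2 · 3 · 3 · 1 · 3 · 1
1 · 0 · 1 · 0 · 3 · 2
0 · 2 · 0 · 2 · 1 · 3
2 · 1 · 3 · 2 · 1 · 1
1 · 2 · 1 · 2 · 2 · 0
0 · 3 · 2 · 3 · 0 · 0
gen 1: 2 · 3 · 3 · 1 · 3 · 2
1 · 0 · 1 · 0 · 3 · 2
0 · 2 · 0 · 2 · 1 · 3
2 · 1 · 3 · 2 · 1 · 1
1 · 2 · 1 · 2 · 2 · 0
0 · 3 · 2 · 3 · 0 · 0
gen 2: 2 · 3 · 3 · 1 · 3 · 3
1 · 0 · 1 · 0 · 3 · 2
0 · 2 · 0 · 2 · 1 · 3
2 · 1 · 3 · 2 · 1 · 1
1 · 2 · 1 · 2 · 2 · 0
0 · 3 · 2 · 3 · 0 · 0
gen 3: 2 · 3 · 3 · 2 · 1 · 2
1 · 0 · 1 · 1 · 1 · 1
0 · 2 · 0 · 2 · 3 · 0
2 · 1 · 3 · 2 · 1 · 2
1 · 2 · 1 · 2 · 2 · 0
0 · 3 · 2 · 3 · 0 · 0
gen 4: 2 · 3 · 3 · 2 · 1 · 3
1 · 0 · 1 · 1 · 1 · 1
0 · 2 · 0 · 2 · 3 · 0
2 · 1 · 3 · 2 · 1 · 2
1 · 2 · 1 · 2 · 2 · 0
0 · 3 · 2 · 3 · 0 · 0
gen 5: 2 · 3 · 3 · 2 · 2 · 0
1 · 0 · 1 · 1 · 1 · 2
0 · 2 · 0 · 2 · 3 · 0
2 · 1 · 3 · 2 · 1 · 2
1 · 2 · 1 · 2 · 2 · 0
0 · 3 · 2 · 3 · 0 · 0

0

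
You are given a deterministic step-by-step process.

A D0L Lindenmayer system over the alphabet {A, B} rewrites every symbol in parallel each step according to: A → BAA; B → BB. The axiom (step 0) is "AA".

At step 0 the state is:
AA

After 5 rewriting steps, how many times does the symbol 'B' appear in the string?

k=0  AA
k=1  BAABAA
k=2  BBBAABAABBBAABAA
k=3  BBBBBBBAABAABBBAABAABBBBBBBAABAABBBAABAA
k=4  BBBBBBBBBBBBBBBAABAABBBAABAABBBBBBBAABAABBBAABAABBBBBBBBBBBBBBBAABAABBBAABAABBBBBBBAABAABBBAABAA
k=5  BBBBBBBBBBBBBBBBBBBBBBBBBBBBBBBAABAABBBAABAABBBBBBBAABAABB…AABBBAABAABBBBBBBBBBBBBBBAABAABBBAABAABBBBBBBAABAABBBAABAA  (len 224)

160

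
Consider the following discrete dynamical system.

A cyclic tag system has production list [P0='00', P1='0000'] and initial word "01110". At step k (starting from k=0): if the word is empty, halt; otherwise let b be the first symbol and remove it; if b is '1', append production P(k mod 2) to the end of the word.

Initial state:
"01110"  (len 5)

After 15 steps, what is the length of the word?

0

step 0: "01110"  (len 5)
step 1: "1110"  (len 4)
step 2: "1100000"  (len 7)
step 3: "10000000"  (len 8)
step 4: "00000000000"  (len 11)
step 5: "0000000000"  (len 10)
step 6: "000000000"  (len 9)
step 7: "00000000"  (len 8)
step 8: "0000000"  (len 7)
step 9: "000000"  (len 6)
step 10: "00000"  (len 5)
step 11: "0000"  (len 4)
step 12: "000"  (len 3)
step 13: "00"  (len 2)
step 14: "0"  (len 1)
step 15: (halted — word empty)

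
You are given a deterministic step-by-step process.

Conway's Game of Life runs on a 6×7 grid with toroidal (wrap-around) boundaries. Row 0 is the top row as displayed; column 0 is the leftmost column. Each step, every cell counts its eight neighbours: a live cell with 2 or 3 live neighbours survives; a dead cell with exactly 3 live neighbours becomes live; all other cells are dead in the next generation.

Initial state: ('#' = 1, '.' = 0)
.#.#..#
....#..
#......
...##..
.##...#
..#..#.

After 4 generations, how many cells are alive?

t=0: .#.#..#
....#..
#......
...##..
.##...#
..#..#.
t=1: ..####.
#......
...##..
####...
.##.##.
...#.##
t=2: ..##.#.
..#..#.
#..##..
#....#.
.....#.
.#....#
t=3: .######
.##..##
.#.###.
.....#.
#....#.
..#.###
t=4: .......
.......
##.#...
.....#.
.......
..#....

5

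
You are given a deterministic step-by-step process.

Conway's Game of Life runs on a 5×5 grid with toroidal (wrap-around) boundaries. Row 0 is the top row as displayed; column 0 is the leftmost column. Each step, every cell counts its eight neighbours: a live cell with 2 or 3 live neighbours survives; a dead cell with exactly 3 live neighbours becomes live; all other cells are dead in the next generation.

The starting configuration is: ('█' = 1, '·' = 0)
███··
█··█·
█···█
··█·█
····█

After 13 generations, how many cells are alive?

0) ███··
█··█·
█···█
··█·█
····█
1) ████·
··██·
██···
····█
··█·█
2) █····
···█·
█████
·█·██
··█·█
3) ···██
···█·
·█···
·····
·██·█
4) █···█
··███
·····
███··
█·█·█
5) ··█··
█··██
█···█
█·███
··█··
6) ·██·█
██·█·
··█··
█·█··
··█·█
7) ····█
█··██
█·███
··█··
··█·█
8) ·····
·██··
█·█··
█·█··
·····
9) ·····
·██··
█·██·
·····
·····
10) ·····
·███·
··██·
·····
·····
11) ··█··
·█·█·
·█·█·
·····
·····
12) ··█··
·█·█·
·····
·····
·····
13) ··█··
··█··
·····
·····
·····

2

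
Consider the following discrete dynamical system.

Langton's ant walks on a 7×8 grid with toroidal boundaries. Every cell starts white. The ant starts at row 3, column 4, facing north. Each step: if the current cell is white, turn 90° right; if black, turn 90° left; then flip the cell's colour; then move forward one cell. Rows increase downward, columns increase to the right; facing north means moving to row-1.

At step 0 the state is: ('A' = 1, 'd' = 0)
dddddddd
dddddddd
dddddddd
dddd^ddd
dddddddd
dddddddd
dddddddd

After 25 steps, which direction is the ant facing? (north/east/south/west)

step 0: dddddddd
dddddddd
dddddddd
dddd^ddd
dddddddd
dddddddd
dddddddd
step 1: dddddddd
dddddddd
dddddddd
ddddA>dd
dddddddd
dddddddd
dddddddd
step 2: dddddddd
dddddddd
dddddddd
ddddAAdd
dddddvdd
dddddddd
dddddddd
step 3: dddddddd
dddddddd
dddddddd
ddddAAdd
dddd<Add
dddddddd
dddddddd
step 4: dddddddd
dddddddd
dddddddd
dddd^Add
ddddAAdd
dddddddd
dddddddd
step 5: dddddddd
dddddddd
dddddddd
ddd<dAdd
ddddAAdd
dddddddd
dddddddd
step 6: dddddddd
dddddddd
ddd^dddd
dddAdAdd
ddddAAdd
dddddddd
dddddddd
step 7: dddddddd
dddddddd
dddA>ddd
dddAdAdd
ddddAAdd
dddddddd
dddddddd
step 8: dddddddd
dddddddd
dddAAddd
dddAvAdd
ddddAAdd
dddddddd
dddddddd
step 9: dddddddd
dddddddd
dddAAddd
ddd<AAdd
ddddAAdd
dddddddd
dddddddd
step 10: dddddddd
dddddddd
dddAAddd
ddddAAdd
dddvAAdd
dddddddd
dddddddd
step 11: dddddddd
dddddddd
dddAAddd
ddddAAdd
dd<AAAdd
dddddddd
dddddddd
step 12: dddddddd
dddddddd
dddAAddd
dd^dAAdd
ddAAAAdd
dddddddd
dddddddd
step 13: dddddddd
dddddddd
dddAAddd
ddA>AAdd
ddAAAAdd
dddddddd
dddddddd
step 14: dddddddd
dddddddd
dddAAddd
ddAAAAdd
ddAvAAdd
dddddddd
dddddddd
step 15: dddddddd
dddddddd
dddAAddd
ddAAAAdd
ddAd>Add
dddddddd
dddddddd
step 16: dddddddd
dddddddd
dddAAddd
ddAA^Add
ddAddAdd
dddddddd
dddddddd
step 17: dddddddd
dddddddd
dddAAddd
ddA<dAdd
ddAddAdd
dddddddd
dddddddd
step 18: dddddddd
dddddddd
dddAAddd
ddAddAdd
ddAvdAdd
dddddddd
dddddddd
step 19: dddddddd
dddddddd
dddAAddd
ddAddAdd
dd<AdAdd
dddddddd
dddddddd
step 20: dddddddd
dddddddd
dddAAddd
ddAddAdd
dddAdAdd
ddvddddd
dddddddd
step 21: dddddddd
dddddddd
dddAAddd
ddAddAdd
dddAdAdd
d<Addddd
dddddddd
step 22: dddddddd
dddddddd
dddAAddd
ddAddAdd
d^dAdAdd
dAAddddd
dddddddd
step 23: dddddddd
dddddddd
dddAAddd
ddAddAdd
dA>AdAdd
dAAddddd
dddddddd
step 24: dddddddd
dddddddd
dddAAddd
ddAddAdd
dAAAdAdd
dAvddddd
dddddddd
step 25: dddddddd
dddddddd
dddAAddd
ddAddAdd
dAAAdAdd
dAd>dddd
dddddddd

east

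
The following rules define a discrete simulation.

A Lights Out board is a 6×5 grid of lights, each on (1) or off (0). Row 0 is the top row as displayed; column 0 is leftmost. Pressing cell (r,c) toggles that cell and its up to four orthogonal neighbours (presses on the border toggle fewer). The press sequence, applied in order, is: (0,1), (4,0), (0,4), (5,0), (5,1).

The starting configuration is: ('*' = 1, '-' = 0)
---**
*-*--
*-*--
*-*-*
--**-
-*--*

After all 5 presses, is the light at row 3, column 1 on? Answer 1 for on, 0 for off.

0

t=0: ---**
*-*--
*-*--
*-*-*
--**-
-*--*
t=1: *****
***--
*-*--
*-*-*
--**-
-*--*
t=2: *****
***--
*-*--
--*-*
****-
**--*
t=3: ***--
***-*
*-*--
--*-*
****-
**--*
t=4: ***--
***-*
*-*--
--*-*
-***-
----*
t=5: ***--
***-*
*-*--
--*-*
--**-
***-*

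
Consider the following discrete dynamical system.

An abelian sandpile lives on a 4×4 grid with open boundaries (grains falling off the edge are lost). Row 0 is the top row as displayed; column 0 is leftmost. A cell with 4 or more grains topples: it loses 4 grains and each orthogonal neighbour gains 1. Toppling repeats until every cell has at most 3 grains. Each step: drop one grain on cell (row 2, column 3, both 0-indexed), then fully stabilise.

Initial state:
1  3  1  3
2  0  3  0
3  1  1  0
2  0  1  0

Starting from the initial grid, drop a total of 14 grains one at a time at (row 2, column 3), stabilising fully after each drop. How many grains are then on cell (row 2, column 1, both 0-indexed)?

2

[0] 1  3  1  3
2  0  3  0
3  1  1  0
2  0  1  0
[1] 1  3  1  3
2  0  3  0
3  1  1  1
2  0  1  0
[2] 1  3  1  3
2  0  3  0
3  1  1  2
2  0  1  0
[3] 1  3  1  3
2  0  3  0
3  1  1  3
2  0  1  0
[4] 1  3  1  3
2  0  3  1
3  1  2  0
2  0  1  1
[5] 1  3  1  3
2  0  3  1
3  1  2  1
2  0  1  1
[6] 1  3  1  3
2  0  3  1
3  1  2  2
2  0  1  1
[7] 1  3  1  3
2  0  3  1
3  1  2  3
2  0  1  1
[8] 1  3  1  3
2  0  3  2
3  1  3  0
2  0  1  2
[9] 1  3  1  3
2  0  3  2
3  1  3  1
2  0  1  2
[10] 1  3  1  3
2  0  3  2
3  1  3  2
2  0  1  2
[11] 1  3  1  3
2  0  3  2
3  1  3  3
2  0  1  2
[12] 1  3  3  0
2  1  1  1
3  2  1  2
2  0  2  3
[13] 1  3  3  0
2  1  1  1
3  2  1  3
2  0  2  3
[14] 1  3  3  0
2  1  1  2
3  2  2  1
2  0  3  0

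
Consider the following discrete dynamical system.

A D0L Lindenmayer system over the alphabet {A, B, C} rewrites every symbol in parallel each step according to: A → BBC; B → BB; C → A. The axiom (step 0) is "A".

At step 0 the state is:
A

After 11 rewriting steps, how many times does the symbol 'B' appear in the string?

k=0  A
k=1  BBC
k=2  BBBBA
k=3  BBBBBBBBBBC
k=4  BBBBBBBBBBBBBBBBBBBBA
k=5  BBBBBBBBBBBBBBBBBBBBBBBBBBBBBBBBBBBBBBBBBBC
k=6  BBBBBBBBBBBBBBBBBBBBBBBBBBBBBBBBBBBBBBBBBBBBBBBBBBBBBBBBBBBBBBBBBBBBBBBBBBBBBBBBBBBBA
k=7  BBBBBBBBBBBBBBBBBBBBBBBBBBBBBBBBBBBBBBBBBBBBBBBBBBBBBBBBBB…BBBBBBBBBBBBBBBBBBBBBBBBBBBBBBBBBBBBBBBBBBBBBBBBBBBBBBBBBC  (len 171)
k=8  BBBBBBBBBBBBBBBBBBBBBBBBBBBBBBBBBBBBBBBBBBBBBBBBBBBBBBBBBB…BBBBBBBBBBBBBBBBBBBBBBBBBBBBBBBBBBBBBBBBBBBBBBBBBBBBBBBBBA  (len 341)
k=9  BBBBBBBBBBBBBBBBBBBBBBBBBBBBBBBBBBBBBBBBBBBBBBBBBBBBBBBBBB…BBBBBBBBBBBBBBBBBBBBBBBBBBBBBBBBBBBBBBBBBBBBBBBBBBBBBBBBBC  (len 683)
k=10  BBBBBBBBBBBBBBBBBBBBBBBBBBBBBBBBBBBBBBBBBBBBBBBBBBBBBBBBBB…BBBBBBBBBBBBBBBBBBBBBBBBBBBBBBBBBBBBBBBBBBBBBBBBBBBBBBBBBA  (len 1365)
k=11  BBBBBBBBBBBBBBBBBBBBBBBBBBBBBBBBBBBBBBBBBBBBBBBBBBBBBBBBBB…BBBBBBBBBBBBBBBBBBBBBBBBBBBBBBBBBBBBBBBBBBBBBBBBBBBBBBBBBC  (len 2731)

2730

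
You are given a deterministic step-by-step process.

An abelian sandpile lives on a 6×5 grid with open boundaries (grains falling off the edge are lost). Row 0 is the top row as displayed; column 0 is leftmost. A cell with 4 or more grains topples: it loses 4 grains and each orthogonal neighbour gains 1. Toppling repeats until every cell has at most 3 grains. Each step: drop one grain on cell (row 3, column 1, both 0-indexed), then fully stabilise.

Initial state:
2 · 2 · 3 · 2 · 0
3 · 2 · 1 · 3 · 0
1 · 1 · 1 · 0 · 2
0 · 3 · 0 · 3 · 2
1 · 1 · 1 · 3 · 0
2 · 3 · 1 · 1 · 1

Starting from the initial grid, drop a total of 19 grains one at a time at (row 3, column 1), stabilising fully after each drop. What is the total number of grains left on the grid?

56

[0] 2 · 2 · 3 · 2 · 0
3 · 2 · 1 · 3 · 0
1 · 1 · 1 · 0 · 2
0 · 3 · 0 · 3 · 2
1 · 1 · 1 · 3 · 0
2 · 3 · 1 · 1 · 1
[1] 2 · 2 · 3 · 2 · 0
3 · 2 · 1 · 3 · 0
1 · 2 · 1 · 0 · 2
1 · 0 · 1 · 3 · 2
1 · 2 · 1 · 3 · 0
2 · 3 · 1 · 1 · 1
[2] 2 · 2 · 3 · 2 · 0
3 · 2 · 1 · 3 · 0
1 · 2 · 1 · 0 · 2
1 · 1 · 1 · 3 · 2
1 · 2 · 1 · 3 · 0
2 · 3 · 1 · 1 · 1
[3] 2 · 2 · 3 · 2 · 0
3 · 2 · 1 · 3 · 0
1 · 2 · 1 · 0 · 2
1 · 2 · 1 · 3 · 2
1 · 2 · 1 · 3 · 0
2 · 3 · 1 · 1 · 1
[4] 2 · 2 · 3 · 2 · 0
3 · 2 · 1 · 3 · 0
1 · 2 · 1 · 0 · 2
1 · 3 · 1 · 3 · 2
1 · 2 · 1 · 3 · 0
2 · 3 · 1 · 1 · 1
[5] 2 · 2 · 3 · 2 · 0
3 · 2 · 1 · 3 · 0
1 · 3 · 1 · 0 · 2
2 · 0 · 2 · 3 · 2
1 · 3 · 1 · 3 · 0
2 · 3 · 1 · 1 · 1
[6] 2 · 2 · 3 · 2 · 0
3 · 2 · 1 · 3 · 0
1 · 3 · 1 · 0 · 2
2 · 1 · 2 · 3 · 2
1 · 3 · 1 · 3 · 0
2 · 3 · 1 · 1 · 1
[7] 2 · 2 · 3 · 2 · 0
3 · 2 · 1 · 3 · 0
1 · 3 · 1 · 0 · 2
2 · 2 · 2 · 3 · 2
1 · 3 · 1 · 3 · 0
2 · 3 · 1 · 1 · 1
[8] 2 · 2 · 3 · 2 · 0
3 · 2 · 1 · 3 · 0
1 · 3 · 1 · 0 · 2
2 · 3 · 2 · 3 · 2
1 · 3 · 1 · 3 · 0
2 · 3 · 1 · 1 · 1
[9] 2 · 2 · 3 · 2 · 0
3 · 3 · 1 · 3 · 0
2 · 0 · 2 · 0 · 2
3 · 2 · 3 · 3 · 2
2 · 1 · 2 · 3 · 0
3 · 0 · 2 · 1 · 1
[10] 2 · 2 · 3 · 2 · 0
3 · 3 · 1 · 3 · 0
2 · 0 · 2 · 0 · 2
3 · 3 · 3 · 3 · 2
2 · 1 · 2 · 3 · 0
3 · 0 · 2 · 1 · 1
[11] 2 · 2 · 3 · 2 · 0
3 · 3 · 1 · 3 · 0
3 · 1 · 3 · 1 · 2
0 · 2 · 2 · 1 · 3
3 · 3 · 0 · 1 · 1
3 · 0 · 3 · 2 · 1
[12] 2 · 2 · 3 · 2 · 0
3 · 3 · 1 · 3 · 0
3 · 1 · 3 · 1 · 2
0 · 3 · 2 · 1 · 3
3 · 3 · 0 · 1 · 1
3 · 0 · 3 · 2 · 1
[13] 2 · 2 · 3 · 2 · 0
3 · 3 · 1 · 3 · 0
3 · 2 · 3 · 1 · 2
2 · 1 · 3 · 1 · 3
1 · 1 · 1 · 1 · 1
0 · 2 · 3 · 2 · 1
[14] 2 · 2 · 3 · 2 · 0
3 · 3 · 1 · 3 · 0
3 · 2 · 3 · 1 · 2
2 · 2 · 3 · 1 · 3
1 · 1 · 1 · 1 · 1
0 · 2 · 3 · 2 · 1
[15] 2 · 2 · 3 · 2 · 0
3 · 3 · 1 · 3 · 0
3 · 2 · 3 · 1 · 2
2 · 3 · 3 · 1 · 3
1 · 1 · 1 · 1 · 1
0 · 2 · 3 · 2 · 1
[16] 3 · 3 · 3 · 2 · 0
1 · 1 · 3 · 3 · 0
2 · 2 · 1 · 2 · 2
0 · 3 · 1 · 2 · 3
2 · 2 · 2 · 1 · 1
0 · 2 · 3 · 2 · 1
[17] 3 · 3 · 3 · 2 · 0
1 · 1 · 3 · 3 · 0
2 · 3 · 1 · 2 · 2
1 · 0 · 2 · 2 · 3
2 · 3 · 2 · 1 · 1
0 · 2 · 3 · 2 · 1
[18] 3 · 3 · 3 · 2 · 0
1 · 1 · 3 · 3 · 0
2 · 3 · 1 · 2 · 2
1 · 1 · 2 · 2 · 3
2 · 3 · 2 · 1 · 1
0 · 2 · 3 · 2 · 1
[19] 3 · 3 · 3 · 2 · 0
1 · 1 · 3 · 3 · 0
2 · 3 · 1 · 2 · 2
1 · 2 · 2 · 2 · 3
2 · 3 · 2 · 1 · 1
0 · 2 · 3 · 2 · 1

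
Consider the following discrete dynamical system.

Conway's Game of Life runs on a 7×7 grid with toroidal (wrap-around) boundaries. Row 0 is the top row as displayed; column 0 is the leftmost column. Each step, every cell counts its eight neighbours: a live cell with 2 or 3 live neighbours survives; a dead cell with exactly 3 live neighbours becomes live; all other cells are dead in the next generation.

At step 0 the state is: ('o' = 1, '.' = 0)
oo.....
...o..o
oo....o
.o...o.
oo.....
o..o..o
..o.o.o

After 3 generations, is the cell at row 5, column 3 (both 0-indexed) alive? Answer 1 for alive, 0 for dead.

step 0: oo.....
...o..o
oo....o
.o...o.
oo.....
o..o..o
..o.o.o
step 1: oooo.oo
..o...o
.oo..oo
..o....
.oo....
..oo.oo
..oo.oo
step 2: .......
....o..
oooo.oo
o..o...
.o.....
o....oo
.......
step 3: .......
ooooooo
oooo.oo
...oo..
.o.....
o.....o
......o

0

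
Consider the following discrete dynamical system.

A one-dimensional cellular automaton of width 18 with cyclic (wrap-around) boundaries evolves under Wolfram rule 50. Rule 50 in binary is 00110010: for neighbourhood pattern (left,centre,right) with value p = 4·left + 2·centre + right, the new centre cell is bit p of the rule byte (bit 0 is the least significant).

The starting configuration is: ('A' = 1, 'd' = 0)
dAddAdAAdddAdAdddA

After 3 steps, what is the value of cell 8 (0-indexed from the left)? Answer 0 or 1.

k=0  dAddAdAAdddAdAdddA
k=1  AdAAdAddAdAdAdAdAd
k=2  dAddAdAAdAdAdAdAdA
k=3  AdAAdAddAdAdAdAdAd

1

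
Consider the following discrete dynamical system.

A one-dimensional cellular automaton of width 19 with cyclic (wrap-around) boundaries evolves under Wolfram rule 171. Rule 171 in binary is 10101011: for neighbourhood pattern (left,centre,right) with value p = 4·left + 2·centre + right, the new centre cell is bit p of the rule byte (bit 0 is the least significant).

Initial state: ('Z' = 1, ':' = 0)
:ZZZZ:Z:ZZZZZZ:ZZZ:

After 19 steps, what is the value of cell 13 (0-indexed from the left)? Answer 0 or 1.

1

t=0: :ZZZZ:Z:ZZZZZZ:ZZZ:
t=1: ZZZZ:Z:ZZZZZZ:ZZZ::
t=2: ZZZ:Z:ZZZZZZ:ZZZ::Z
t=3: ZZ:Z:ZZZZZZ:ZZZ::ZZ
t=4: Z:Z:ZZZZZZ:ZZZ::ZZZ
t=5: :Z:ZZZZZZ:ZZZ::ZZZZ
t=6: Z:ZZZZZZ:ZZZ::ZZZZ:
t=7: :ZZZZZZ:ZZZ::ZZZZ:Z
t=8: ZZZZZZ:ZZZ::ZZZZ:Z:
t=9: ZZZZZ:ZZZ::ZZZZ:Z:Z
t=10: ZZZZ:ZZZ::ZZZZ:Z:ZZ
t=11: ZZZ:ZZZ::ZZZZ:Z:ZZZ
t=12: ZZ:ZZZ::ZZZZ:Z:ZZZZ
t=13: Z:ZZZ::ZZZZ:Z:ZZZZZ
t=14: :ZZZ::ZZZZ:Z:ZZZZZZ
t=15: ZZZ::ZZZZ:Z:ZZZZZZ:
t=16: ZZ::ZZZZ:Z:ZZZZZZ:Z
t=17: Z::ZZZZ:Z:ZZZZZZ:ZZ
t=18: ::ZZZZ:Z:ZZZZZZ:ZZZ
t=19: :ZZZZ:Z:ZZZZZZ:ZZZ:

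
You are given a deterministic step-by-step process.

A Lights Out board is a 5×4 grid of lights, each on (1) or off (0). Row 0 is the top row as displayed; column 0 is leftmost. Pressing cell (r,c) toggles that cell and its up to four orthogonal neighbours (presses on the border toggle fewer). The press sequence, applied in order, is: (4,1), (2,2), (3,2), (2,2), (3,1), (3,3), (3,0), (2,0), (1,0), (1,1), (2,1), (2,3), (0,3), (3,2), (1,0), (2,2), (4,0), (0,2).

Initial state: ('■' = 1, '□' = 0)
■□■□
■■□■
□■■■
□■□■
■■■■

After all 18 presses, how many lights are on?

gen 0: ■□■□
■■□■
□■■■
□■□■
■■■■
gen 1: ■□■□
■■□■
□■■■
□□□■
□□□■
gen 2: ■□■□
■■■■
□□□□
□□■■
□□□■
gen 3: ■□■□
■■■■
□□■□
□■□□
□□■■
gen 4: ■□■□
■■□■
□■□■
□■■□
□□■■
gen 5: ■□■□
■■□■
□□□■
■□□□
□■■■
gen 6: ■□■□
■■□■
□□□□
■□■■
□■■□
gen 7: ■□■□
■■□■
■□□□
□■■■
■■■□
gen 8: ■□■□
□■□■
□■□□
■■■■
■■■□
gen 9: □□■□
■□□■
■■□□
■■■■
■■■□
gen 10: □■■□
□■■■
■□□□
■■■■
■■■□
gen 11: □■■□
□□■■
□■■□
■□■■
■■■□
gen 12: □■■□
□□■□
□■□■
■□■□
■■■□
gen 13: □■□■
□□■■
□■□■
■□■□
■■■□
gen 14: □■□■
□□■■
□■■■
■■□■
■■□□
gen 15: ■■□■
■■■■
■■■■
■■□■
■■□□
gen 16: ■■□■
■■□■
■□□□
■■■■
■■□□
gen 17: ■■□■
■■□■
■□□□
□■■■
□□□□
gen 18: ■□■□
■■■■
■□□□
□■■■
□□□□

10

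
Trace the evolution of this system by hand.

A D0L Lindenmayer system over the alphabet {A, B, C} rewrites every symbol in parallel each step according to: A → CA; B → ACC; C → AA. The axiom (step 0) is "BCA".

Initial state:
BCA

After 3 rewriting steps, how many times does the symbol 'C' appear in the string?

10

t=0: BCA
t=1: ACCAACA
t=2: CAAAAACACAAACA
t=3: AACACACACACAAACAAACACACAAACA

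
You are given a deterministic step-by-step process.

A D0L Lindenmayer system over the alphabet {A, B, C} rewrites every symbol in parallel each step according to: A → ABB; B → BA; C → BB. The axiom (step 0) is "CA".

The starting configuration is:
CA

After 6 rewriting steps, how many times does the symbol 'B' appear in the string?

t=0: CA
t=1: BBABB
t=2: BABAABBBABA
t=3: BAABBBAABBABBBABABAABBBAABB
t=4: BAABBABBBABABAABBABBBABAABBBABABAABBBAABBBAABBABBBABABAABBABBBABA
t=5: BAABBABBBABAABBBABABAABBBAABBBAABBABBBABAABBBABABAABBBAABB…BAABBABBBABAABBBABABAABBBAABBBAABBABBBABAABBBABABAABBBAABB  (len 157)
t=6: BAABBABBBABAABBBABABAABBBAABBABBBABABAABBBAABBBAABBABBBABA…ABBBABABAABBBAABBABBBABABAABBBAABBBAABBABBBABABAABBABBBABA  (len 379)

222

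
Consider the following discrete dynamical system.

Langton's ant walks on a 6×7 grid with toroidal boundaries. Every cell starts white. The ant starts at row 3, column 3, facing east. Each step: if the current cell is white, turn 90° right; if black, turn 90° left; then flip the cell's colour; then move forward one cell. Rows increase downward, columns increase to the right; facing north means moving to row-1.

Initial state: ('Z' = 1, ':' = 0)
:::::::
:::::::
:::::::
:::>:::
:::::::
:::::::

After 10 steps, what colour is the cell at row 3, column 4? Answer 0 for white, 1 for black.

step 0: :::::::
:::::::
:::::::
:::>:::
:::::::
:::::::
step 1: :::::::
:::::::
:::::::
:::Z:::
:::v:::
:::::::
step 2: :::::::
:::::::
:::::::
:::Z:::
::<Z:::
:::::::
step 3: :::::::
:::::::
:::::::
::^Z:::
::ZZ:::
:::::::
step 4: :::::::
:::::::
:::::::
::Z>:::
::ZZ:::
:::::::
step 5: :::::::
:::::::
:::^:::
::Z::::
::ZZ:::
:::::::
step 6: :::::::
:::::::
:::Z>::
::Z::::
::ZZ:::
:::::::
step 7: :::::::
:::::::
:::ZZ::
::Z:v::
::ZZ:::
:::::::
step 8: :::::::
:::::::
:::ZZ::
::Z<Z::
::ZZ:::
:::::::
step 9: :::::::
:::::::
:::^Z::
::ZZZ::
::ZZ:::
:::::::
step 10: :::::::
:::::::
::<:Z::
::ZZZ::
::ZZ:::
:::::::

1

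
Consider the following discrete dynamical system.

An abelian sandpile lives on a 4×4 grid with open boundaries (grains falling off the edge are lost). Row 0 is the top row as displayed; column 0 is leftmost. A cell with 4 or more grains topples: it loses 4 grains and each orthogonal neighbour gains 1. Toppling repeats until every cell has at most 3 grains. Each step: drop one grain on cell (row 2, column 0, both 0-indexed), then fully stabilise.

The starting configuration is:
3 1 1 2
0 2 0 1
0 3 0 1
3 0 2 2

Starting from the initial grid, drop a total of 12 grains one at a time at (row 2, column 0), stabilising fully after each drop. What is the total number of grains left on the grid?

28

0) 3 1 1 2
0 2 0 1
0 3 0 1
3 0 2 2
1) 3 1 1 2
0 2 0 1
1 3 0 1
3 0 2 2
2) 3 1 1 2
0 2 0 1
2 3 0 1
3 0 2 2
3) 3 1 1 2
0 2 0 1
3 3 0 1
3 0 2 2
4) 3 1 1 2
1 3 0 1
2 0 1 1
0 2 2 2
5) 3 1 1 2
1 3 0 1
3 0 1 1
0 2 2 2
6) 3 1 1 2
2 3 0 1
0 1 1 1
1 2 2 2
7) 3 1 1 2
2 3 0 1
1 1 1 1
1 2 2 2
8) 3 1 1 2
2 3 0 1
2 1 1 1
1 2 2 2
9) 3 1 1 2
2 3 0 1
3 1 1 1
1 2 2 2
10) 3 1 1 2
3 3 0 1
0 2 1 1
2 2 2 2
11) 3 1 1 2
3 3 0 1
1 2 1 1
2 2 2 2
12) 3 1 1 2
3 3 0 1
2 2 1 1
2 2 2 2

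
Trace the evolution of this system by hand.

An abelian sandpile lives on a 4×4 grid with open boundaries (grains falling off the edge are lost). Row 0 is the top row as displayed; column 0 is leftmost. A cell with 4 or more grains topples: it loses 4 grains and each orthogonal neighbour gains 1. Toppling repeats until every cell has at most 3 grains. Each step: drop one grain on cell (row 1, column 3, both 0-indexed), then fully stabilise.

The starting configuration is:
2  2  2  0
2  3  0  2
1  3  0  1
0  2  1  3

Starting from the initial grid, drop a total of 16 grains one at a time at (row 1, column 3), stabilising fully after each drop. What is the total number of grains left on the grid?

28

[0] 2  2  2  0
2  3  0  2
1  3  0  1
0  2  1  3
[1] 2  2  2  0
2  3  0  3
1  3  0  1
0  2  1  3
[2] 2  2  2  1
2  3  1  0
1  3  0  2
0  2  1  3
[3] 2  2  2  1
2  3  1  1
1  3  0  2
0  2  1  3
[4] 2  2  2  1
2  3  1  2
1  3  0  2
0  2  1  3
[5] 2  2  2  1
2  3  1  3
1  3  0  2
0  2  1  3
[6] 2  2  2  2
2  3  2  0
1  3  0  3
0  2  1  3
[7] 2  2  2  2
2  3  2  1
1  3  0  3
0  2  1  3
[8] 2  2  2  2
2  3  2  2
1  3  0  3
0  2  1  3
[9] 2  2  2  2
2  3  2  3
1  3  0  3
0  2  1  3
[10] 2  2  2  3
2  3  3  1
1  3  1  1
0  2  2  0
[11] 2  2  2  3
2  3  3  2
1  3  1  1
0  2  2  0
[12] 2  2  2  3
2  3  3  3
1  3  1  1
0  2  2  0
[13] 3  0  1  1
3  2  2  2
2  0  3  2
0  3  2  0
[14] 3  0  1  1
3  2  2  3
2  0  3  2
0  3  2  0
[15] 3  0  1  2
3  2  3  0
2  0  3  3
0  3  2  0
[16] 3  0  1  2
3  2  3  1
2  0  3  3
0  3  2  0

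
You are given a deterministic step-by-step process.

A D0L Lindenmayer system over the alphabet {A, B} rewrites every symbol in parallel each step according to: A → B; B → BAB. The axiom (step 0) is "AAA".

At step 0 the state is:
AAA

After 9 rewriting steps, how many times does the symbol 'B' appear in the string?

0) AAA
1) BBB
2) BABBABBAB
3) BABBBABBABBBABBABBBAB
4) BABBBABBABBABBBABBABBBABBABBABBBABBABBBABBABBABBBAB
5) BABBBABBABBABBBABBABBBABBABBBABBABBABBBABBABBBABBABBABBBAB…BABBBABBABBABBBABBABBBABBABBABBBABBABBBABBABBBABBABBABBBAB  (len 123)
6) BABBBABBABBABBBABBABBBABBABBBABBABBABBBABBABBBABBABBABBBAB…BABBBABBABBABBBABBABBBABBABBABBBABBABBBABBABBBABBABBABBBAB  (len 297)
7) BABBBABBABBABBBABBABBBABBABBBABBABBABBBABBABBBABBABBABBBAB…BABBBABBABBABBBABBABBBABBABBABBBABBABBBABBABBBABBABBABBBAB  (len 717)
8) BABBBABBABBABBBABBABBBABBABBBABBABBABBBABBABBBABBABBABBBAB…BABBBABBABBABBBABBABBBABBABBABBBABBABBBABBABBBABBABBABBBAB  (len 1731)
9) BABBBABBABBABBBABBABBBABBABBBABBABBABBBABBABBBABBABBABBBAB…BABBBABBABBABBBABBABBBABBABBABBBABBABBBABBABBBABBABBABBBAB  (len 4179)

2955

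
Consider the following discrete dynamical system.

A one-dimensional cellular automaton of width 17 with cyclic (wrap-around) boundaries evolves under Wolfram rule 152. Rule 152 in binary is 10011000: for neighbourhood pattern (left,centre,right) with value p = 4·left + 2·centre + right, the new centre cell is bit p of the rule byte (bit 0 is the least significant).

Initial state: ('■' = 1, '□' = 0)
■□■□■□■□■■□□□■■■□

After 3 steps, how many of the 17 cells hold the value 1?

step 0: ■□■□■□■□■■□□□■■■□
step 1: □□□□□□□□■□■□□■■□□
step 2: □□□□□□□□□□□■□■□■□
step 3: □□□□□□□□□□□□□□□□■

1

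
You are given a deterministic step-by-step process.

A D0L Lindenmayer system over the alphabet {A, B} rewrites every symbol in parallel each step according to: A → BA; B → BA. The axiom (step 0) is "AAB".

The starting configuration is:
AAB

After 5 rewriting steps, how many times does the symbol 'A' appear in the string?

48

step 0: AAB
step 1: BABABA
step 2: BABABABABABA
step 3: BABABABABABABABABABABABA
step 4: BABABABABABABABABABABABABABABABABABABABABABABABA
step 5: BABABABABABABABABABABABABABABABABABABABABABABABABABABABABABABABABABABABABABABABABABABABABABABABA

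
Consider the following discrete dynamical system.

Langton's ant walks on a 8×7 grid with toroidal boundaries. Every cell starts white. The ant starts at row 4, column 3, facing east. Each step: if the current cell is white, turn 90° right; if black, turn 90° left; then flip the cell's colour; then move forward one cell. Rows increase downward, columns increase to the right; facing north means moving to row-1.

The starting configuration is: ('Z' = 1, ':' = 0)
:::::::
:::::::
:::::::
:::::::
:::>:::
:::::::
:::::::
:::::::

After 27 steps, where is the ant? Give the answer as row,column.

[0] :::::::
:::::::
:::::::
:::::::
:::>:::
:::::::
:::::::
:::::::
[1] :::::::
:::::::
:::::::
:::::::
:::Z:::
:::v:::
:::::::
:::::::
[2] :::::::
:::::::
:::::::
:::::::
:::Z:::
::<Z:::
:::::::
:::::::
[3] :::::::
:::::::
:::::::
:::::::
::^Z:::
::ZZ:::
:::::::
:::::::
[4] :::::::
:::::::
:::::::
:::::::
::Z>:::
::ZZ:::
:::::::
:::::::
[5] :::::::
:::::::
:::::::
:::^:::
::Z::::
::ZZ:::
:::::::
:::::::
[6] :::::::
:::::::
:::::::
:::Z>::
::Z::::
::ZZ:::
:::::::
:::::::
[7] :::::::
:::::::
:::::::
:::ZZ::
::Z:v::
::ZZ:::
:::::::
:::::::
[8] :::::::
:::::::
:::::::
:::ZZ::
::Z<Z::
::ZZ:::
:::::::
:::::::
[9] :::::::
:::::::
:::::::
:::^Z::
::ZZZ::
::ZZ:::
:::::::
:::::::
[10] :::::::
:::::::
:::::::
::<:Z::
::ZZZ::
::ZZ:::
:::::::
:::::::
[11] :::::::
:::::::
::^::::
::Z:Z::
::ZZZ::
::ZZ:::
:::::::
:::::::
[12] :::::::
:::::::
::Z>:::
::Z:Z::
::ZZZ::
::ZZ:::
:::::::
:::::::
[13] :::::::
:::::::
::ZZ:::
::ZvZ::
::ZZZ::
::ZZ:::
:::::::
:::::::
[14] :::::::
:::::::
::ZZ:::
::<ZZ::
::ZZZ::
::ZZ:::
:::::::
:::::::
[15] :::::::
:::::::
::ZZ:::
:::ZZ::
::vZZ::
::ZZ:::
:::::::
:::::::
[16] :::::::
:::::::
::ZZ:::
:::ZZ::
:::>Z::
::ZZ:::
:::::::
:::::::
[17] :::::::
:::::::
::ZZ:::
:::^Z::
::::Z::
::ZZ:::
:::::::
:::::::
[18] :::::::
:::::::
::ZZ:::
::<:Z::
::::Z::
::ZZ:::
:::::::
:::::::
[19] :::::::
:::::::
::^Z:::
::Z:Z::
::::Z::
::ZZ:::
:::::::
:::::::
[20] :::::::
:::::::
:<:Z:::
::Z:Z::
::::Z::
::ZZ:::
:::::::
:::::::
[21] :::::::
:^:::::
:Z:Z:::
::Z:Z::
::::Z::
::ZZ:::
:::::::
:::::::
[22] :::::::
:Z>::::
:Z:Z:::
::Z:Z::
::::Z::
::ZZ:::
:::::::
:::::::
[23] :::::::
:ZZ::::
:ZvZ:::
::Z:Z::
::::Z::
::ZZ:::
:::::::
:::::::
[24] :::::::
:ZZ::::
:<ZZ:::
::Z:Z::
::::Z::
::ZZ:::
:::::::
:::::::
[25] :::::::
:ZZ::::
::ZZ:::
:vZ:Z::
::::Z::
::ZZ:::
:::::::
:::::::
[26] :::::::
:ZZ::::
::ZZ:::
<ZZ:Z::
::::Z::
::ZZ:::
:::::::
:::::::
[27] :::::::
:ZZ::::
^:ZZ:::
ZZZ:Z::
::::Z::
::ZZ:::
:::::::
:::::::

2,0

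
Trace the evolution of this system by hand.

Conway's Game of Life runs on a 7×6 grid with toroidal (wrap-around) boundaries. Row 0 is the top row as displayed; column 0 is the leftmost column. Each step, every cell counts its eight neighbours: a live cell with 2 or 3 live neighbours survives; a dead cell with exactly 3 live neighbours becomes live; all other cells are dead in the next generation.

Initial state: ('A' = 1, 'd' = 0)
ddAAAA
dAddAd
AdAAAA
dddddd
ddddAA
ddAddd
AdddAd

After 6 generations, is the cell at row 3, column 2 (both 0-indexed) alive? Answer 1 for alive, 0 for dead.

0

t=0: ddAAAA
dAddAd
AdAAAA
dddddd
ddddAA
ddAddd
AdddAd
t=1: AAAddd
dAdddd
AAAAAA
Addddd
dddddd
dddAAd
dAAdAd
t=2: AddAdd
ddddAd
ddAAAA
AdAAAd
dddddd
ddAAAd
AdddAA
t=3: AddAdd
ddAddd
dAAddd
dAAddd
dAdddA
dddAAd
AAAddd
t=4: AddAdd
ddAAdd
dddAdd
dddddd
AAdAAd
dddAAA
AAAdAA
t=5: Addddd
ddAAAd
ddAAdd
ddAAAd
AdAAdd
dddddd
dAAddd
t=6: dddddd
dAAdAd
dAdddd
ddddAd
dAAdAd
dddAdd
dAdddd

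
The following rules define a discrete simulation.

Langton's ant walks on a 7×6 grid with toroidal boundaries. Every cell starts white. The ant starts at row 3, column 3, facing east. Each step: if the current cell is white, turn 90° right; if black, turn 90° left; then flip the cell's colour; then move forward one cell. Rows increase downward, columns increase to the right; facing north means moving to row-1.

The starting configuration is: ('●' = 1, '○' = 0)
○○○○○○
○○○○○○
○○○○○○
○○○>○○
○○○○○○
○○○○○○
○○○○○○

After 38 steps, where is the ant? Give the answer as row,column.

2,0

t=0: ○○○○○○
○○○○○○
○○○○○○
○○○>○○
○○○○○○
○○○○○○
○○○○○○
t=1: ○○○○○○
○○○○○○
○○○○○○
○○○●○○
○○○v○○
○○○○○○
○○○○○○
t=2: ○○○○○○
○○○○○○
○○○○○○
○○○●○○
○○<●○○
○○○○○○
○○○○○○
t=3: ○○○○○○
○○○○○○
○○○○○○
○○^●○○
○○●●○○
○○○○○○
○○○○○○
t=4: ○○○○○○
○○○○○○
○○○○○○
○○●>○○
○○●●○○
○○○○○○
○○○○○○
t=5: ○○○○○○
○○○○○○
○○○^○○
○○●○○○
○○●●○○
○○○○○○
○○○○○○
t=6: ○○○○○○
○○○○○○
○○○●>○
○○●○○○
○○●●○○
○○○○○○
○○○○○○
t=7: ○○○○○○
○○○○○○
○○○●●○
○○●○v○
○○●●○○
○○○○○○
○○○○○○
t=8: ○○○○○○
○○○○○○
○○○●●○
○○●<●○
○○●●○○
○○○○○○
○○○○○○
t=9: ○○○○○○
○○○○○○
○○○^●○
○○●●●○
○○●●○○
○○○○○○
○○○○○○
t=10: ○○○○○○
○○○○○○
○○<○●○
○○●●●○
○○●●○○
○○○○○○
○○○○○○
t=11: ○○○○○○
○○^○○○
○○●○●○
○○●●●○
○○●●○○
○○○○○○
○○○○○○
t=12: ○○○○○○
○○●>○○
○○●○●○
○○●●●○
○○●●○○
○○○○○○
○○○○○○
t=13: ○○○○○○
○○●●○○
○○●v●○
○○●●●○
○○●●○○
○○○○○○
○○○○○○
t=14: ○○○○○○
○○●●○○
○○<●●○
○○●●●○
○○●●○○
○○○○○○
○○○○○○
t=15: ○○○○○○
○○●●○○
○○○●●○
○○v●●○
○○●●○○
○○○○○○
○○○○○○
t=16: ○○○○○○
○○●●○○
○○○●●○
○○○>●○
○○●●○○
○○○○○○
○○○○○○
t=17: ○○○○○○
○○●●○○
○○○^●○
○○○○●○
○○●●○○
○○○○○○
○○○○○○
t=18: ○○○○○○
○○●●○○
○○<○●○
○○○○●○
○○●●○○
○○○○○○
○○○○○○
t=19: ○○○○○○
○○^●○○
○○●○●○
○○○○●○
○○●●○○
○○○○○○
○○○○○○
t=20: ○○○○○○
○<○●○○
○○●○●○
○○○○●○
○○●●○○
○○○○○○
○○○○○○
t=21: ○^○○○○
○●○●○○
○○●○●○
○○○○●○
○○●●○○
○○○○○○
○○○○○○
t=22: ○●>○○○
○●○●○○
○○●○●○
○○○○●○
○○●●○○
○○○○○○
○○○○○○
t=23: ○●●○○○
○●v●○○
○○●○●○
○○○○●○
○○●●○○
○○○○○○
○○○○○○
t=24: ○●●○○○
○<●●○○
○○●○●○
○○○○●○
○○●●○○
○○○○○○
○○○○○○
t=25: ○●●○○○
○○●●○○
○v●○●○
○○○○●○
○○●●○○
○○○○○○
○○○○○○
t=26: ○●●○○○
○○●●○○
<●●○●○
○○○○●○
○○●●○○
○○○○○○
○○○○○○
t=27: ○●●○○○
^○●●○○
●●●○●○
○○○○●○
○○●●○○
○○○○○○
○○○○○○
t=28: ○●●○○○
●>●●○○
●●●○●○
○○○○●○
○○●●○○
○○○○○○
○○○○○○
t=29: ○●●○○○
●●●●○○
●v●○●○
○○○○●○
○○●●○○
○○○○○○
○○○○○○
t=30: ○●●○○○
●●●●○○
●○>○●○
○○○○●○
○○●●○○
○○○○○○
○○○○○○
t=31: ○●●○○○
●●^●○○
●○○○●○
○○○○●○
○○●●○○
○○○○○○
○○○○○○
t=32: ○●●○○○
●<○●○○
●○○○●○
○○○○●○
○○●●○○
○○○○○○
○○○○○○
t=33: ○●●○○○
●○○●○○
●v○○●○
○○○○●○
○○●●○○
○○○○○○
○○○○○○
t=34: ○●●○○○
●○○●○○
<●○○●○
○○○○●○
○○●●○○
○○○○○○
○○○○○○
t=35: ○●●○○○
●○○●○○
○●○○●○
v○○○●○
○○●●○○
○○○○○○
○○○○○○
t=36: ○●●○○○
●○○●○○
○●○○●○
●○○○●<
○○●●○○
○○○○○○
○○○○○○
t=37: ○●●○○○
●○○●○○
○●○○●^
●○○○●●
○○●●○○
○○○○○○
○○○○○○
t=38: ○●●○○○
●○○●○○
>●○○●●
●○○○●●
○○●●○○
○○○○○○
○○○○○○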